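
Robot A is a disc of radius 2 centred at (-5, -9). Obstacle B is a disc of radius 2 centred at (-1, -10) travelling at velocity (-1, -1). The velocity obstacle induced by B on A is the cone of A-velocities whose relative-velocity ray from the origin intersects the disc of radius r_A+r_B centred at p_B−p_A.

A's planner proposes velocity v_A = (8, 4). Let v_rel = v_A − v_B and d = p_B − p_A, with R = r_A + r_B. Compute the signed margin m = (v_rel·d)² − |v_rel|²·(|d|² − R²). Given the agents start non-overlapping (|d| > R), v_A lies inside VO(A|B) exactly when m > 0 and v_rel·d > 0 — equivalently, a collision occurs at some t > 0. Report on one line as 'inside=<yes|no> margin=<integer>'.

d = (4, -1),  |d|² = 17;  R = 2+2 = 4,  c = 17−4² = 1
v_rel = (9, 5),  |v_rel|² = 106;  v_rel·d = (9)·(4) + (5)·(-1) = 31
106·t² − 62·t + 1 = 0  ⇒  m = 31² − 106·1 = 855
m = 855 > 0,  v_rel·d = 31 > 0  ⇒  inside

inside=yes margin=855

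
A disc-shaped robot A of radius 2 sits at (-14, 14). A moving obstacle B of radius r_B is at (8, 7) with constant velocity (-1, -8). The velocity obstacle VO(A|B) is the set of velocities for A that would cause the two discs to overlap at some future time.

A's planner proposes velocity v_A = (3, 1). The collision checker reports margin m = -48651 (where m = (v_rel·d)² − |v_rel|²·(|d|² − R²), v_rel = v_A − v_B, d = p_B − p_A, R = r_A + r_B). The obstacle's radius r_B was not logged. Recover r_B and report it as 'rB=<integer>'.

m = -48651
d = (22, -7);  v_rel = (4, 9),  |v_rel|² = 97
v_rel×d = (4)·(-7) − (9)·(22) = -226
since m = R²·97 − (-226)²:  R² = (51076 + -48651) / 97 = 25
R = √25 = 5  ⇒  r_B = 5 − 2 = 3

rB=3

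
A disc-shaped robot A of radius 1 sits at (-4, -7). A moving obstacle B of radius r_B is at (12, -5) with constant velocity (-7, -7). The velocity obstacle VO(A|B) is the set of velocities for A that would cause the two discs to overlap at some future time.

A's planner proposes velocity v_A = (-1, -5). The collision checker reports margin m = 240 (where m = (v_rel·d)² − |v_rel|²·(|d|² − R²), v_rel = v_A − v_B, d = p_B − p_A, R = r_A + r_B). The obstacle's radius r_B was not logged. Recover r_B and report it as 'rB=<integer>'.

m = 240
d = (16, 2);  v_rel = (6, 2),  |v_rel|² = 40
v_rel×d = (6)·(2) − (2)·(16) = -20
since m = R²·40 − (-20)²:  R² = (400 + 240) / 40 = 16
R = √16 = 4  ⇒  r_B = 4 − 1 = 3

rB=3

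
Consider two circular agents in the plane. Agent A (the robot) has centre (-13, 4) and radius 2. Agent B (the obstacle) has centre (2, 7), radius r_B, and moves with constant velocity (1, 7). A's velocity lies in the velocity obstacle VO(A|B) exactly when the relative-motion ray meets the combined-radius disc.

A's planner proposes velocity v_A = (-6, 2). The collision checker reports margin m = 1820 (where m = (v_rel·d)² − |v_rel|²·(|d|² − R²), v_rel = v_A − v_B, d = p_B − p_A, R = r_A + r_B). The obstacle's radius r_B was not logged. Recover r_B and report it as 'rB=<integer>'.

m = 1820
d = (15, 3);  v_rel = (-7, -5),  |v_rel|² = 74
v_rel×d = (-7)·(3) − (-5)·(15) = 54
since m = R²·74 − 54²:  R² = (2916 + 1820) / 74 = 64
R = √64 = 8  ⇒  r_B = 8 − 2 = 6

rB=6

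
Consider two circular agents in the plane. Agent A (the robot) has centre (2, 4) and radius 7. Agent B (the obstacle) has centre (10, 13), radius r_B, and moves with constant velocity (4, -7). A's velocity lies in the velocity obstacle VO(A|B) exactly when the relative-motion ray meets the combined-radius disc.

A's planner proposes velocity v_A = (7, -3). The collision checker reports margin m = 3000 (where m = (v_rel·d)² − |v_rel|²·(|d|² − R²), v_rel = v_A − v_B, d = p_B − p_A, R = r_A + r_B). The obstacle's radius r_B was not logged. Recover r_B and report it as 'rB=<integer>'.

m = 3000
d = (8, 9);  v_rel = (3, 4),  |v_rel|² = 25
v_rel×d = (3)·(9) − (4)·(8) = -5
since m = R²·25 − (-5)²:  R² = (25 + 3000) / 25 = 121
R = √121 = 11  ⇒  r_B = 11 − 7 = 4

rB=4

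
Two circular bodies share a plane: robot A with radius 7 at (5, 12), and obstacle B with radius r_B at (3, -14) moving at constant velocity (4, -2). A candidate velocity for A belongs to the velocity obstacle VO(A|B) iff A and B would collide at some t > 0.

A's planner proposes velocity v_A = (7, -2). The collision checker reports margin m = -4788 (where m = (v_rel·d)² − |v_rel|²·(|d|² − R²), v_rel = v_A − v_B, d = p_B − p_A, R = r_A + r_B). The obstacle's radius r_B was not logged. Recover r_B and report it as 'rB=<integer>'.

m = -4788
d = (-2, -26);  v_rel = (3, 0),  |v_rel|² = 9
v_rel×d = (3)·(-26) − (0)·(-2) = -78
since m = R²·9 − (-78)²:  R² = (6084 + -4788) / 9 = 144
R = √144 = 12  ⇒  r_B = 12 − 7 = 5

rB=5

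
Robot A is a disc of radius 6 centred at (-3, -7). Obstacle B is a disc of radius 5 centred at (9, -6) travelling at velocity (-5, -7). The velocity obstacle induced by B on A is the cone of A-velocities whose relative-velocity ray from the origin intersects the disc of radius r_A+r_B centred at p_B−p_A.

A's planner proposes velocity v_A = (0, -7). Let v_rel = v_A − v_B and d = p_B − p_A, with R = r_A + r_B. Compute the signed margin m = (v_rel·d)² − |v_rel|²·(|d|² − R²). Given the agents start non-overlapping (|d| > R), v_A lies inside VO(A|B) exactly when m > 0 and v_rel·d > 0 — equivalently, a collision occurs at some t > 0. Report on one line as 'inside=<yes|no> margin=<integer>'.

d = (12, 1),  |d|² = 145;  R = 6+5 = 11,  c = 145−11² = 24
v_rel = (5, 0),  |v_rel|² = 25;  v_rel·d = (5)·(12) + (0)·(1) = 60
25·t² − 120·t + 24 = 0  ⇒  m = 60² − 25·24 = 3000
m = 3000 > 0,  v_rel·d = 60 > 0  ⇒  inside

inside=yes margin=3000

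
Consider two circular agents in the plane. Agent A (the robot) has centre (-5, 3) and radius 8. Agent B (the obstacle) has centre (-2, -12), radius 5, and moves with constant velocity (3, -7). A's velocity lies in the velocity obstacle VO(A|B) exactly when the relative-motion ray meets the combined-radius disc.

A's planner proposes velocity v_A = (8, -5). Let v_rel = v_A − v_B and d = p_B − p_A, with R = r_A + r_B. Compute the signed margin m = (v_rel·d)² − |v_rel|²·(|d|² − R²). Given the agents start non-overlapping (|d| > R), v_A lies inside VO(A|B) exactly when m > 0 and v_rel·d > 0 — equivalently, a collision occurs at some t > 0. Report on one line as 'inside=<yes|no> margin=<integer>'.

d = (3, -15),  |d|² = 234;  R = 8+5 = 13,  c = 234−13² = 65
v_rel = (5, 2),  |v_rel|² = 29;  v_rel·d = (5)·(3) + (2)·(-15) = -15
29·t² + 30·t + 65 = 0  ⇒  m = (-15)² − 29·65 = -1660
m = -1660 < 0,  v_rel·d = -15 < 0  ⇒  outside

inside=no margin=-1660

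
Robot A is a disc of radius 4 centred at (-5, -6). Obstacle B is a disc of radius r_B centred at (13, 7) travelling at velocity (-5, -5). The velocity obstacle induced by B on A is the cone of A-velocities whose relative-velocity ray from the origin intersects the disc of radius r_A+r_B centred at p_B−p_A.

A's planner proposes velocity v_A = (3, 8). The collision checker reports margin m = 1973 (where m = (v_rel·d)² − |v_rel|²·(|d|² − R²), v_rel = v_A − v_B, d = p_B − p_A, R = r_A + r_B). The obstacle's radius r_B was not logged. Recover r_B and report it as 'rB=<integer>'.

m = 1973
d = (18, 13);  v_rel = (8, 13),  |v_rel|² = 233
v_rel×d = (8)·(13) − (13)·(18) = -130
since m = R²·233 − (-130)²:  R² = (16900 + 1973) / 233 = 81
R = √81 = 9  ⇒  r_B = 9 − 4 = 5

rB=5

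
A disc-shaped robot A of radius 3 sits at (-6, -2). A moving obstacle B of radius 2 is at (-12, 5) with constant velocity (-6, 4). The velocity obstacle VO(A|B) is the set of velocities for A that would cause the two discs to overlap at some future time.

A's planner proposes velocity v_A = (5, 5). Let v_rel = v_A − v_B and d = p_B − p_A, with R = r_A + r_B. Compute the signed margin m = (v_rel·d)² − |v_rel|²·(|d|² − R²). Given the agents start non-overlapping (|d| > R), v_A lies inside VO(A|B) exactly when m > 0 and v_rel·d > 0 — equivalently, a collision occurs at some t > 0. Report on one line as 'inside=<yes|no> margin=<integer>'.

d = (-6, 7),  |d|² = 85;  R = 3+2 = 5,  c = 85−5² = 60
v_rel = (11, 1),  |v_rel|² = 122;  v_rel·d = (11)·(-6) + (1)·(7) = -59
122·t² + 118·t + 60 = 0  ⇒  m = (-59)² − 122·60 = -3839
m = -3839 < 0,  v_rel·d = -59 < 0  ⇒  outside

inside=no margin=-3839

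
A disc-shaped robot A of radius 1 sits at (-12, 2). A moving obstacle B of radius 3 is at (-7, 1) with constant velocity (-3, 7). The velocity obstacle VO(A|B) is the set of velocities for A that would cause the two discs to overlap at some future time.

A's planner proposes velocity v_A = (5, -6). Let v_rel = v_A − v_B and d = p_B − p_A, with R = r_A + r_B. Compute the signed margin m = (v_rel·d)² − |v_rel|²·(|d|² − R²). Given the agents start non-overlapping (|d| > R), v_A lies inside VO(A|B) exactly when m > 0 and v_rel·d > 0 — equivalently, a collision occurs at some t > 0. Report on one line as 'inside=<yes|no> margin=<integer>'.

d = (5, -1),  |d|² = 26;  R = 1+3 = 4,  c = 26−4² = 10
v_rel = (8, -13),  |v_rel|² = 233;  v_rel·d = (8)·(5) + (-13)·(-1) = 53
233·t² − 106·t + 10 = 0  ⇒  m = 53² − 233·10 = 479
m = 479 > 0,  v_rel·d = 53 > 0  ⇒  inside

inside=yes margin=479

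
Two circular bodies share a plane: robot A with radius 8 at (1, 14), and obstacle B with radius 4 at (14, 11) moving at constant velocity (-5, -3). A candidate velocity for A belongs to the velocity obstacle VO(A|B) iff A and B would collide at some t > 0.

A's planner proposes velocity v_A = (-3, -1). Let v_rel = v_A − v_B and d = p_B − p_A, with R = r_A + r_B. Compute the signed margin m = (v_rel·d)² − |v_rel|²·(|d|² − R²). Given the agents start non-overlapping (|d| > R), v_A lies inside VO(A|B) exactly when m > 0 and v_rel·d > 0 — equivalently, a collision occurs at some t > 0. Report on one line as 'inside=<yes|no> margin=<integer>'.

d = (13, -3),  |d|² = 178;  R = 8+4 = 12,  c = 178−12² = 34
v_rel = (2, 2),  |v_rel|² = 8;  v_rel·d = (2)·(13) + (2)·(-3) = 20
8·t² − 40·t + 34 = 0  ⇒  m = 20² − 8·34 = 128
m = 128 > 0,  v_rel·d = 20 > 0  ⇒  inside

inside=yes margin=128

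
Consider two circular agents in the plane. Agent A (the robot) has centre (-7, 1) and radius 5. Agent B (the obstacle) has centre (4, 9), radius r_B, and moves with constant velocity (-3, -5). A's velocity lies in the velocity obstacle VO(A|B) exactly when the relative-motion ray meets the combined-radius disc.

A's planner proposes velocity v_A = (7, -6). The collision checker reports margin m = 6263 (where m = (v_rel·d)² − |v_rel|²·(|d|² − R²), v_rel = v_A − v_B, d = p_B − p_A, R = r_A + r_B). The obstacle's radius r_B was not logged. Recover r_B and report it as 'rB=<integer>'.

m = 6263
d = (11, 8);  v_rel = (10, -1),  |v_rel|² = 101
v_rel×d = (10)·(8) − (-1)·(11) = 91
since m = R²·101 − 91²:  R² = (8281 + 6263) / 101 = 144
R = √144 = 12  ⇒  r_B = 12 − 5 = 7

rB=7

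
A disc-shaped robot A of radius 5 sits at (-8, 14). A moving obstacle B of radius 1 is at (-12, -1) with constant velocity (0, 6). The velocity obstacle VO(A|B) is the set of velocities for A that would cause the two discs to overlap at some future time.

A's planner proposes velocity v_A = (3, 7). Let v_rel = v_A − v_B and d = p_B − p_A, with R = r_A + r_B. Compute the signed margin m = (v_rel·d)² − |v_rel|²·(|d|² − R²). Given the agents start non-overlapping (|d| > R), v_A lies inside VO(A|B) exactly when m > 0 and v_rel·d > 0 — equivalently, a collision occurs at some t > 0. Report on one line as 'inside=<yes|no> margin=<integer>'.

d = (-4, -15),  |d|² = 241;  R = 5+1 = 6,  c = 241−6² = 205
v_rel = (3, 1),  |v_rel|² = 10;  v_rel·d = (3)·(-4) + (1)·(-15) = -27
10·t² + 54·t + 205 = 0  ⇒  m = (-27)² − 10·205 = -1321
m = -1321 < 0,  v_rel·d = -27 < 0  ⇒  outside

inside=no margin=-1321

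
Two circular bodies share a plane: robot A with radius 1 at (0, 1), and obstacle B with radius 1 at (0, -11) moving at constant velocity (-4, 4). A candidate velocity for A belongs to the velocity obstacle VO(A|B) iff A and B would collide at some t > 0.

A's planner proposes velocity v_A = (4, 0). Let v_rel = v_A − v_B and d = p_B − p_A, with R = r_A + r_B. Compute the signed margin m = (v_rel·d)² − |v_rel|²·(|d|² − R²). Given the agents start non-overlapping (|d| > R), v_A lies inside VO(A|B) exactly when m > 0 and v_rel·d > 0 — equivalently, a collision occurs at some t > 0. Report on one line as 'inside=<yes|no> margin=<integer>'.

d = (0, -12),  |d|² = 144;  R = 1+1 = 2,  c = 144−2² = 140
v_rel = (8, -4),  |v_rel|² = 80;  v_rel·d = (8)·(0) + (-4)·(-12) = 48
80·t² − 96·t + 140 = 0  ⇒  m = 48² − 80·140 = -8896
m = -8896 < 0,  v_rel·d = 48 > 0  ⇒  outside

inside=no margin=-8896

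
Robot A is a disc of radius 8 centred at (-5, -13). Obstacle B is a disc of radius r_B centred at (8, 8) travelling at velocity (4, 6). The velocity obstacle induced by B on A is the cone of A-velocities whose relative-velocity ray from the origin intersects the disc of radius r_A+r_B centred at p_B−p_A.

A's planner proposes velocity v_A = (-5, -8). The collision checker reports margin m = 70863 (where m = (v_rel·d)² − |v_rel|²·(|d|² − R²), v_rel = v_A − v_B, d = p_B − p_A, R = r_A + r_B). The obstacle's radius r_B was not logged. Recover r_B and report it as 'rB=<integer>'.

m = 70863
d = (13, 21);  v_rel = (-9, -14),  |v_rel|² = 277
v_rel×d = (-9)·(21) − (-14)·(13) = -7
since m = R²·277 − (-7)²:  R² = (49 + 70863) / 277 = 256
R = √256 = 16  ⇒  r_B = 16 − 8 = 8

rB=8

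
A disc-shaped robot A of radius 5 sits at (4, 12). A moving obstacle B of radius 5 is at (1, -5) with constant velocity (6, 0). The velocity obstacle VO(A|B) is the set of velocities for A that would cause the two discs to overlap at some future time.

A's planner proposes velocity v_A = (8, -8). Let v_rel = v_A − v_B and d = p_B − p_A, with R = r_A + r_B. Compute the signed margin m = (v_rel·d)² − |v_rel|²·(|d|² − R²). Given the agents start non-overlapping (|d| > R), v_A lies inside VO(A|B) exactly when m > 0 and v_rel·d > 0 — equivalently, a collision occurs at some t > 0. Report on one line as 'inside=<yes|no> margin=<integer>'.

d = (-3, -17),  |d|² = 298;  R = 5+5 = 10,  c = 298−10² = 198
v_rel = (2, -8),  |v_rel|² = 68;  v_rel·d = (2)·(-3) + (-8)·(-17) = 130
68·t² − 260·t + 198 = 0  ⇒  m = 130² − 68·198 = 3436
m = 3436 > 0,  v_rel·d = 130 > 0  ⇒  inside

inside=yes margin=3436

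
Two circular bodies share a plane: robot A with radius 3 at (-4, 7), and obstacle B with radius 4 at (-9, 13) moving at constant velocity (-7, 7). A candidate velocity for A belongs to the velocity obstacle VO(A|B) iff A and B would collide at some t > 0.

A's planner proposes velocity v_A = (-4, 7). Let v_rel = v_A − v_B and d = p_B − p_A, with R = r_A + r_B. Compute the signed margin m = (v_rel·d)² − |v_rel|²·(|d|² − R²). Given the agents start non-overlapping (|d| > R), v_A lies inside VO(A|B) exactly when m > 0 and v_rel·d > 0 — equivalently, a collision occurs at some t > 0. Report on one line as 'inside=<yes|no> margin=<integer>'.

d = (-5, 6),  |d|² = 61;  R = 3+4 = 7,  c = 61−7² = 12
v_rel = (3, 0),  |v_rel|² = 9;  v_rel·d = (3)·(-5) + (0)·(6) = -15
9·t² + 30·t + 12 = 0  ⇒  m = (-15)² − 9·12 = 117
m = 117 > 0,  v_rel·d = -15 < 0  ⇒  outside

inside=no margin=117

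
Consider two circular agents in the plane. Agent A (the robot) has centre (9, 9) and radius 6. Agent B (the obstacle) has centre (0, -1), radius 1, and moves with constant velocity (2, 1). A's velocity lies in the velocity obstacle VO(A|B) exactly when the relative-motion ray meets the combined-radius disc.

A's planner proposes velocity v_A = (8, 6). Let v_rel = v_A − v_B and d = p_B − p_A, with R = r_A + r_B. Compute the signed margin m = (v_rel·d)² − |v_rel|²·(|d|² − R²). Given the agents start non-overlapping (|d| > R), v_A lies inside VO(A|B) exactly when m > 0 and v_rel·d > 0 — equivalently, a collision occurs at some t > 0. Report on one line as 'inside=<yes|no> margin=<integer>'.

d = (-9, -10),  |d|² = 181;  R = 6+1 = 7,  c = 181−7² = 132
v_rel = (6, 5),  |v_rel|² = 61;  v_rel·d = (6)·(-9) + (5)·(-10) = -104
61·t² + 208·t + 132 = 0  ⇒  m = (-104)² − 61·132 = 2764
m = 2764 > 0,  v_rel·d = -104 < 0  ⇒  outside

inside=no margin=2764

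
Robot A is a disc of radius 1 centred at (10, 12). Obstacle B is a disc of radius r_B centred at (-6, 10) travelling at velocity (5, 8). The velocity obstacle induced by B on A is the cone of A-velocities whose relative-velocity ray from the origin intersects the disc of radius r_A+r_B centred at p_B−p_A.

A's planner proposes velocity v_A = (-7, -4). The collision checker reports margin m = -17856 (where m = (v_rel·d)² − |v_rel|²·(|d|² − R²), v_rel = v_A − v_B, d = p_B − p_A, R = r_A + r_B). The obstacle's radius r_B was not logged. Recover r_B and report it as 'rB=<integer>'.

m = -17856
d = (-16, -2);  v_rel = (-12, -12),  |v_rel|² = 288
v_rel×d = (-12)·(-2) − (-12)·(-16) = -168
since m = R²·288 − (-168)²:  R² = (28224 + -17856) / 288 = 36
R = √36 = 6  ⇒  r_B = 6 − 1 = 5

rB=5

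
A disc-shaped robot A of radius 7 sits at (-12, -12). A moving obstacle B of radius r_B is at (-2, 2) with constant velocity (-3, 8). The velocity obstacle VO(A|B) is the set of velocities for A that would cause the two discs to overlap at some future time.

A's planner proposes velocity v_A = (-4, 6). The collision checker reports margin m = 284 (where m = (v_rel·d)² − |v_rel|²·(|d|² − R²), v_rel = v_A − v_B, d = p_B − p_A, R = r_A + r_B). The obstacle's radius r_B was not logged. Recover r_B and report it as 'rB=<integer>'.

m = 284
d = (10, 14);  v_rel = (-1, -2),  |v_rel|² = 5
v_rel×d = (-1)·(14) − (-2)·(10) = 6
since m = R²·5 − 6²:  R² = (36 + 284) / 5 = 64
R = √64 = 8  ⇒  r_B = 8 − 7 = 1

rB=1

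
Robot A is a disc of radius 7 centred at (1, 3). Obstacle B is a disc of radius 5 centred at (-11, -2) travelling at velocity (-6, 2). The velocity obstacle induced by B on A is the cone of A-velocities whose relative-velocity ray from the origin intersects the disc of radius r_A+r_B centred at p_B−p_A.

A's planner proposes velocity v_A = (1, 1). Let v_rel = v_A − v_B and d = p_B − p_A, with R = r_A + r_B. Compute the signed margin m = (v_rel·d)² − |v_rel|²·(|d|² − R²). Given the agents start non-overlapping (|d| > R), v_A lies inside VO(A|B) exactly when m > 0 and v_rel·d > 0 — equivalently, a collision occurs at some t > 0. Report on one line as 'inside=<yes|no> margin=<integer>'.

d = (-12, -5),  |d|² = 169;  R = 7+5 = 12,  c = 169−12² = 25
v_rel = (7, -1),  |v_rel|² = 50;  v_rel·d = (7)·(-12) + (-1)·(-5) = -79
50·t² + 158·t + 25 = 0  ⇒  m = (-79)² − 50·25 = 4991
m = 4991 > 0,  v_rel·d = -79 < 0  ⇒  outside

inside=no margin=4991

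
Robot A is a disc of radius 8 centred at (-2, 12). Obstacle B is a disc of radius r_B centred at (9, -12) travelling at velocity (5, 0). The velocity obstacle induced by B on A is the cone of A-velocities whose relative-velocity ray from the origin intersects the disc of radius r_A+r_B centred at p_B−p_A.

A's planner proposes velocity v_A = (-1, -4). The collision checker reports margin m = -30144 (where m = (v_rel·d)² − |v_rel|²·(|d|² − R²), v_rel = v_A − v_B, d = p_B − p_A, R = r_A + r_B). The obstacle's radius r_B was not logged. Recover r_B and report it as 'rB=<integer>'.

m = -30144
d = (11, -24);  v_rel = (-6, -4),  |v_rel|² = 52
v_rel×d = (-6)·(-24) − (-4)·(11) = 188
since m = R²·52 − 188²:  R² = (35344 + -30144) / 52 = 100
R = √100 = 10  ⇒  r_B = 10 − 8 = 2

rB=2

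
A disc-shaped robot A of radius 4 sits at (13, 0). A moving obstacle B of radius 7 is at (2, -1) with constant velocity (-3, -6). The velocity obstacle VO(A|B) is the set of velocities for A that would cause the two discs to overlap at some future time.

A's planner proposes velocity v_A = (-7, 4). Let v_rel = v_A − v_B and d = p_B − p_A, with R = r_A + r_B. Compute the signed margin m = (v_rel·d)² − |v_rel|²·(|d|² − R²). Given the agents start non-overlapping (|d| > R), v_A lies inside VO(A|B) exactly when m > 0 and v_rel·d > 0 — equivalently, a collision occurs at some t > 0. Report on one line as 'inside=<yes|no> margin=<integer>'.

d = (-11, -1),  |d|² = 122;  R = 4+7 = 11,  c = 122−11² = 1
v_rel = (-4, 10),  |v_rel|² = 116;  v_rel·d = (-4)·(-11) + (10)·(-1) = 34
116·t² − 68·t + 1 = 0  ⇒  m = 34² − 116·1 = 1040
m = 1040 > 0,  v_rel·d = 34 > 0  ⇒  inside

inside=yes margin=1040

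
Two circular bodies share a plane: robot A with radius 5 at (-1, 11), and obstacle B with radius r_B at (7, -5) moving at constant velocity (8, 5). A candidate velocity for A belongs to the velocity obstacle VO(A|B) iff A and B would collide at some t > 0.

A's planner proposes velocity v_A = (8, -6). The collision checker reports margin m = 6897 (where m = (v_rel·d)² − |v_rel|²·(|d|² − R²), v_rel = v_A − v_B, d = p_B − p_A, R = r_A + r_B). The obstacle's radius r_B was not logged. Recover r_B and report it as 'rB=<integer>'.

m = 6897
d = (8, -16);  v_rel = (0, -11),  |v_rel|² = 121
v_rel×d = (0)·(-16) − (-11)·(8) = 88
since m = R²·121 − 88²:  R² = (7744 + 6897) / 121 = 121
R = √121 = 11  ⇒  r_B = 11 − 5 = 6

rB=6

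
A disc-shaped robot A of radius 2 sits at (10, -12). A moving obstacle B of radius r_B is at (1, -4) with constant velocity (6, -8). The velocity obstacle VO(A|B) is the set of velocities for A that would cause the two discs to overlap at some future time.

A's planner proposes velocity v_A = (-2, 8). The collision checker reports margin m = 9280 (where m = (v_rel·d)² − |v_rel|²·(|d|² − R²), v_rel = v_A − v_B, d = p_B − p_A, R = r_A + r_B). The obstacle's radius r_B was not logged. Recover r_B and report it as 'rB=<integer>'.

m = 9280
d = (-9, 8);  v_rel = (-8, 16),  |v_rel|² = 320
v_rel×d = (-8)·(8) − (16)·(-9) = 80
since m = R²·320 − 80²:  R² = (6400 + 9280) / 320 = 49
R = √49 = 7  ⇒  r_B = 7 − 2 = 5

rB=5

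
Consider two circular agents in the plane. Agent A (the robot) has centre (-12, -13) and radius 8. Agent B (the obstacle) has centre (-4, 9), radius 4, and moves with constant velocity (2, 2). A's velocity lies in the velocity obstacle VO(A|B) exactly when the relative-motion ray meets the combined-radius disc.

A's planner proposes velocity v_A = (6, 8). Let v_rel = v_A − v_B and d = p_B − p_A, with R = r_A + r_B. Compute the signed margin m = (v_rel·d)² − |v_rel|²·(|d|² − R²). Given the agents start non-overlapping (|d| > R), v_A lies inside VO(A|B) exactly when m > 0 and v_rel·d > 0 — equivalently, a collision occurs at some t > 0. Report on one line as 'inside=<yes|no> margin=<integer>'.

d = (8, 22),  |d|² = 548;  R = 8+4 = 12,  c = 548−12² = 404
v_rel = (4, 6),  |v_rel|² = 52;  v_rel·d = (4)·(8) + (6)·(22) = 164
52·t² − 328·t + 404 = 0  ⇒  m = 164² − 52·404 = 5888
m = 5888 > 0,  v_rel·d = 164 > 0  ⇒  inside

inside=yes margin=5888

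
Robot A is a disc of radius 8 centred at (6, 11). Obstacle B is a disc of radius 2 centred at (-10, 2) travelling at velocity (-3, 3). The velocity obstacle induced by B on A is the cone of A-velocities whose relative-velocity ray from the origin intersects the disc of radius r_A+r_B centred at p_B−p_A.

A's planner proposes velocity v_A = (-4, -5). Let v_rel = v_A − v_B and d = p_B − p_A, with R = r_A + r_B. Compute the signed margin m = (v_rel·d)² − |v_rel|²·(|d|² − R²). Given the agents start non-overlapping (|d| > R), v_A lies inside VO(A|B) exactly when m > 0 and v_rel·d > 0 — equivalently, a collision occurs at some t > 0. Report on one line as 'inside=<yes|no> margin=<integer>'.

d = (-16, -9),  |d|² = 337;  R = 8+2 = 10,  c = 337−10² = 237
v_rel = (-1, -8),  |v_rel|² = 65;  v_rel·d = (-1)·(-16) + (-8)·(-9) = 88
65·t² − 176·t + 237 = 0  ⇒  m = 88² − 65·237 = -7661
m = -7661 < 0,  v_rel·d = 88 > 0  ⇒  outside

inside=no margin=-7661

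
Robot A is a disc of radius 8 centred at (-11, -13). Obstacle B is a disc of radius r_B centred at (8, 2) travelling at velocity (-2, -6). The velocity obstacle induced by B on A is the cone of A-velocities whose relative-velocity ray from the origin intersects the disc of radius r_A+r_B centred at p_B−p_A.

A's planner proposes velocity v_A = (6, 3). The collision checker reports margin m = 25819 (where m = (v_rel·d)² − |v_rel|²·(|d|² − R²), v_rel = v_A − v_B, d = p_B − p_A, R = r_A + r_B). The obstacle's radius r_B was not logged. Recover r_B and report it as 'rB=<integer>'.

m = 25819
d = (19, 15);  v_rel = (8, 9),  |v_rel|² = 145
v_rel×d = (8)·(15) − (9)·(19) = -51
since m = R²·145 − (-51)²:  R² = (2601 + 25819) / 145 = 196
R = √196 = 14  ⇒  r_B = 14 − 8 = 6

rB=6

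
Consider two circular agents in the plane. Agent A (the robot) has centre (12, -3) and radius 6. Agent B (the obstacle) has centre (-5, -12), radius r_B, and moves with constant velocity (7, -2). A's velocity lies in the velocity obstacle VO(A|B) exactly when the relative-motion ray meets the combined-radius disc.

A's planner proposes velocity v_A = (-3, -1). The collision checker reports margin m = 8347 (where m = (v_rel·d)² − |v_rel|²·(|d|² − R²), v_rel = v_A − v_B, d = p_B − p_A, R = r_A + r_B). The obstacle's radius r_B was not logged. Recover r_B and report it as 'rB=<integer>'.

m = 8347
d = (-17, -9);  v_rel = (-10, 1),  |v_rel|² = 101
v_rel×d = (-10)·(-9) − (1)·(-17) = 107
since m = R²·101 − 107²:  R² = (11449 + 8347) / 101 = 196
R = √196 = 14  ⇒  r_B = 14 − 6 = 8

rB=8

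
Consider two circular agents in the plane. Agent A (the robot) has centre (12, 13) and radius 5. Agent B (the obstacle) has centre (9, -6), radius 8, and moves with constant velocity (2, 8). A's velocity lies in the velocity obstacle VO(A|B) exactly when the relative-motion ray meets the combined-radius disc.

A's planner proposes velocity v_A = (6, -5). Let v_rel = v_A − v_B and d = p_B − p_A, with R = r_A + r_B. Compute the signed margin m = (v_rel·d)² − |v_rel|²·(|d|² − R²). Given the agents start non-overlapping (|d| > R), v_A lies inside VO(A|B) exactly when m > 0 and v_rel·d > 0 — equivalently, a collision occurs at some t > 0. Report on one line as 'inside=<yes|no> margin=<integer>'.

d = (-3, -19),  |d|² = 370;  R = 5+8 = 13,  c = 370−13² = 201
v_rel = (4, -13),  |v_rel|² = 185;  v_rel·d = (4)·(-3) + (-13)·(-19) = 235
185·t² − 470·t + 201 = 0  ⇒  m = 235² − 185·201 = 18040
m = 18040 > 0,  v_rel·d = 235 > 0  ⇒  inside

inside=yes margin=18040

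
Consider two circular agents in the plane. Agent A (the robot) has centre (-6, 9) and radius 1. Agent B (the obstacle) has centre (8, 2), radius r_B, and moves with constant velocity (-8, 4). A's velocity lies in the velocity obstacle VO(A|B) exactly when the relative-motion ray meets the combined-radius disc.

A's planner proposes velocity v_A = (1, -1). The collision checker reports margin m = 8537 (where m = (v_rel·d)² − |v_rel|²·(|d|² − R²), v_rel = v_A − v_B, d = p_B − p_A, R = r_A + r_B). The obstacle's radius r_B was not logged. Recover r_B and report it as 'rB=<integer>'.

m = 8537
d = (14, -7);  v_rel = (9, -5),  |v_rel|² = 106
v_rel×d = (9)·(-7) − (-5)·(14) = 7
since m = R²·106 − 7²:  R² = (49 + 8537) / 106 = 81
R = √81 = 9  ⇒  r_B = 9 − 1 = 8

rB=8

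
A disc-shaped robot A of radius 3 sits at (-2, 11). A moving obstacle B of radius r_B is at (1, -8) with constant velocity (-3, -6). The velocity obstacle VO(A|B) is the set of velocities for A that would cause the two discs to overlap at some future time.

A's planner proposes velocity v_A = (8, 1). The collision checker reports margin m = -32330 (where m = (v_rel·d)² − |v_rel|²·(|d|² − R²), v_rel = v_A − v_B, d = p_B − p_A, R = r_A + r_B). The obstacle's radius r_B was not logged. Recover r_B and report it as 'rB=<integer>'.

m = -32330
d = (3, -19);  v_rel = (11, 7),  |v_rel|² = 170
v_rel×d = (11)·(-19) − (7)·(3) = -230
since m = R²·170 − (-230)²:  R² = (52900 + -32330) / 170 = 121
R = √121 = 11  ⇒  r_B = 11 − 3 = 8

rB=8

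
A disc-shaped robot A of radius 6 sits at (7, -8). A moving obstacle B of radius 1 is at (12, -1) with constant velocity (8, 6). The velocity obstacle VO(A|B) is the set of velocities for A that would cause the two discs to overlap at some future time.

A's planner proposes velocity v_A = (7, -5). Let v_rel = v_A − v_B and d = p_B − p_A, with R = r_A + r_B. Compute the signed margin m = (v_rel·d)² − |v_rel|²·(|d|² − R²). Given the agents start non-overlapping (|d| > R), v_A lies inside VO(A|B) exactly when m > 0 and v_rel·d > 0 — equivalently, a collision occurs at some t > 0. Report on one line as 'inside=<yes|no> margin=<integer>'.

d = (5, 7),  |d|² = 74;  R = 6+1 = 7,  c = 74−7² = 25
v_rel = (-1, -11),  |v_rel|² = 122;  v_rel·d = (-1)·(5) + (-11)·(7) = -82
122·t² + 164·t + 25 = 0  ⇒  m = (-82)² − 122·25 = 3674
m = 3674 > 0,  v_rel·d = -82 < 0  ⇒  outside

inside=no margin=3674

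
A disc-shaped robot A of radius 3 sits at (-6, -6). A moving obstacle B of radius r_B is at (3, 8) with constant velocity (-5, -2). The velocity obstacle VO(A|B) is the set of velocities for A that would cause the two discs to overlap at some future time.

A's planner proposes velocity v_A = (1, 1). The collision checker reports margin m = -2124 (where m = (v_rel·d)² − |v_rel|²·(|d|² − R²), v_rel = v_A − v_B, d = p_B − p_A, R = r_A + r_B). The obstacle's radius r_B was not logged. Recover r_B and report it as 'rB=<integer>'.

m = -2124
d = (9, 14);  v_rel = (6, 3),  |v_rel|² = 45
v_rel×d = (6)·(14) − (3)·(9) = 57
since m = R²·45 − 57²:  R² = (3249 + -2124) / 45 = 25
R = √25 = 5  ⇒  r_B = 5 − 3 = 2

rB=2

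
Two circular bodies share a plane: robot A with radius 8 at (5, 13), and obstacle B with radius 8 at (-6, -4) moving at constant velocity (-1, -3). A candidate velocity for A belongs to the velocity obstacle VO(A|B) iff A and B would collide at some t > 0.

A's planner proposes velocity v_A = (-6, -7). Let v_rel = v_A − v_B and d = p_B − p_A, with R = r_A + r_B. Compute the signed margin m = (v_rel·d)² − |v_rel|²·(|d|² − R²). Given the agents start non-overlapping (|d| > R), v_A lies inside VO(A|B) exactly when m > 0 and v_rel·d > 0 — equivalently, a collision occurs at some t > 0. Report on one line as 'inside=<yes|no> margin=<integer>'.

d = (-11, -17),  |d|² = 410;  R = 8+8 = 16,  c = 410−16² = 154
v_rel = (-5, -4),  |v_rel|² = 41;  v_rel·d = (-5)·(-11) + (-4)·(-17) = 123
41·t² − 246·t + 154 = 0  ⇒  m = 123² − 41·154 = 8815
m = 8815 > 0,  v_rel·d = 123 > 0  ⇒  inside

inside=yes margin=8815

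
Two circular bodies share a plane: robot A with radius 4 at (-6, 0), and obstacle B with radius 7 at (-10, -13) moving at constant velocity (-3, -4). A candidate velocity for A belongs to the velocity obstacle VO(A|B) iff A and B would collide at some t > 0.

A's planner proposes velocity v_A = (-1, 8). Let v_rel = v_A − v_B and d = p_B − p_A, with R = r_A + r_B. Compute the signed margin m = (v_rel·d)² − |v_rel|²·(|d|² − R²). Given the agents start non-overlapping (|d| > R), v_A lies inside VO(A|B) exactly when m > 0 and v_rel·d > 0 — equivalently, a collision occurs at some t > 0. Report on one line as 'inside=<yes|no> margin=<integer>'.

d = (-4, -13),  |d|² = 185;  R = 4+7 = 11,  c = 185−11² = 64
v_rel = (2, 12),  |v_rel|² = 148;  v_rel·d = (2)·(-4) + (12)·(-13) = -164
148·t² + 328·t + 64 = 0  ⇒  m = (-164)² − 148·64 = 17424
m = 17424 > 0,  v_rel·d = -164 < 0  ⇒  outside

inside=no margin=17424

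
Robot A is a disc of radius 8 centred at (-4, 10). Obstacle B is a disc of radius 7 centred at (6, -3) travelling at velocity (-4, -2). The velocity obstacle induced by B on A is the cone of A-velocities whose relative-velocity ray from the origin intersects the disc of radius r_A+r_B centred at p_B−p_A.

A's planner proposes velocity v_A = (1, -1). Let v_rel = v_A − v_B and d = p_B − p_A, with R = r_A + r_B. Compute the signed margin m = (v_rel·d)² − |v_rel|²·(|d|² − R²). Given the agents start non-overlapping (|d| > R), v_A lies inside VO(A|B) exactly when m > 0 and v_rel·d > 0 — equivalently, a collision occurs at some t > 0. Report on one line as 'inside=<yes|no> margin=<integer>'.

d = (10, -13),  |d|² = 269;  R = 8+7 = 15,  c = 269−15² = 44
v_rel = (5, 1),  |v_rel|² = 26;  v_rel·d = (5)·(10) + (1)·(-13) = 37
26·t² − 74·t + 44 = 0  ⇒  m = 37² − 26·44 = 225
m = 225 > 0,  v_rel·d = 37 > 0  ⇒  inside

inside=yes margin=225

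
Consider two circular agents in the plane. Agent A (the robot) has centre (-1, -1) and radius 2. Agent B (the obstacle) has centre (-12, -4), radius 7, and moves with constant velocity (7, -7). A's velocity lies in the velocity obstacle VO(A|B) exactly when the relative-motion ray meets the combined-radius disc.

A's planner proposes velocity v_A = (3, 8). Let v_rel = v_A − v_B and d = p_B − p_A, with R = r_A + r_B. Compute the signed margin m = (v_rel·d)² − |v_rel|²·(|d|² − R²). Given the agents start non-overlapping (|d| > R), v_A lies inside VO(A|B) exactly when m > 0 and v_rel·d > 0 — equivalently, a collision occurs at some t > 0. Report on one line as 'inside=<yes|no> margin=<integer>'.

d = (-11, -3),  |d|² = 130;  R = 2+7 = 9,  c = 130−9² = 49
v_rel = (-4, 15),  |v_rel|² = 241;  v_rel·d = (-4)·(-11) + (15)·(-3) = -1
241·t² + 2·t + 49 = 0  ⇒  m = (-1)² − 241·49 = -11808
m = -11808 < 0,  v_rel·d = -1 < 0  ⇒  outside

inside=no margin=-11808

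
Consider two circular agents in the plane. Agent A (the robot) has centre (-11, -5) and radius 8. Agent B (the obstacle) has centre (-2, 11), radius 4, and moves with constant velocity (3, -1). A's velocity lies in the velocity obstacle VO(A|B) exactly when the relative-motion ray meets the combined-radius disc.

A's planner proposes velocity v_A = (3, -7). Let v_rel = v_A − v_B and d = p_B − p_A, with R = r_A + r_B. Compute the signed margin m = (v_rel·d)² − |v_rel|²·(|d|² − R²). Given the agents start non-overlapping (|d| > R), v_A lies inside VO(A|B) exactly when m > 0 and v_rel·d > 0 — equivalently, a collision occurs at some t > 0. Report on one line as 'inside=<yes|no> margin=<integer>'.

d = (9, 16),  |d|² = 337;  R = 8+4 = 12,  c = 337−12² = 193
v_rel = (0, -6),  |v_rel|² = 36;  v_rel·d = (0)·(9) + (-6)·(16) = -96
36·t² + 192·t + 193 = 0  ⇒  m = (-96)² − 36·193 = 2268
m = 2268 > 0,  v_rel·d = -96 < 0  ⇒  outside

inside=no margin=2268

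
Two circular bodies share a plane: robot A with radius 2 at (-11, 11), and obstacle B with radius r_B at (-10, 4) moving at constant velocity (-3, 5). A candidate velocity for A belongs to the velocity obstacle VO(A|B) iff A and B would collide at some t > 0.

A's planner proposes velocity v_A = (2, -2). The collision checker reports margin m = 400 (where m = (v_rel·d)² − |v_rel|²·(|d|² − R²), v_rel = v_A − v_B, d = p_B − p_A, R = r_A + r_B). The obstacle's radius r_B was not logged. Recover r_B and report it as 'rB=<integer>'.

m = 400
d = (1, -7);  v_rel = (5, -7),  |v_rel|² = 74
v_rel×d = (5)·(-7) − (-7)·(1) = -28
since m = R²·74 − (-28)²:  R² = (784 + 400) / 74 = 16
R = √16 = 4  ⇒  r_B = 4 − 2 = 2

rB=2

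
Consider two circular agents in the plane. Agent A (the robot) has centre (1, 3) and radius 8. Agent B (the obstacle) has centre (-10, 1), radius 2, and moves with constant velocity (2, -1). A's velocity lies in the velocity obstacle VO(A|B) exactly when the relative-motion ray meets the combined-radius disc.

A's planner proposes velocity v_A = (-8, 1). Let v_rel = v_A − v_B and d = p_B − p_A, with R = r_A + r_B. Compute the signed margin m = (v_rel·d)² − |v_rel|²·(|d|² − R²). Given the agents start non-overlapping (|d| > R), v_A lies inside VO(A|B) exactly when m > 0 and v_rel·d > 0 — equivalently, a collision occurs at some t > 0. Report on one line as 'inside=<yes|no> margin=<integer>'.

d = (-11, -2),  |d|² = 125;  R = 8+2 = 10,  c = 125−10² = 25
v_rel = (-10, 2),  |v_rel|² = 104;  v_rel·d = (-10)·(-11) + (2)·(-2) = 106
104·t² − 212·t + 25 = 0  ⇒  m = 106² − 104·25 = 8636
m = 8636 > 0,  v_rel·d = 106 > 0  ⇒  inside

inside=yes margin=8636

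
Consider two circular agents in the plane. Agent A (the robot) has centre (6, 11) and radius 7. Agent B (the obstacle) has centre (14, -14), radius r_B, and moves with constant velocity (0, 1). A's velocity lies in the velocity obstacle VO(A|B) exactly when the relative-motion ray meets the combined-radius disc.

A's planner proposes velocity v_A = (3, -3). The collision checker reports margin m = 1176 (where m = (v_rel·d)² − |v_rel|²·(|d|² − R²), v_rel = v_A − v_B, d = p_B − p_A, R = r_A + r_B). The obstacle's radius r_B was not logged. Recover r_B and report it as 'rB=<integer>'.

m = 1176
d = (8, -25);  v_rel = (3, -4),  |v_rel|² = 25
v_rel×d = (3)·(-25) − (-4)·(8) = -43
since m = R²·25 − (-43)²:  R² = (1849 + 1176) / 25 = 121
R = √121 = 11  ⇒  r_B = 11 − 7 = 4

rB=4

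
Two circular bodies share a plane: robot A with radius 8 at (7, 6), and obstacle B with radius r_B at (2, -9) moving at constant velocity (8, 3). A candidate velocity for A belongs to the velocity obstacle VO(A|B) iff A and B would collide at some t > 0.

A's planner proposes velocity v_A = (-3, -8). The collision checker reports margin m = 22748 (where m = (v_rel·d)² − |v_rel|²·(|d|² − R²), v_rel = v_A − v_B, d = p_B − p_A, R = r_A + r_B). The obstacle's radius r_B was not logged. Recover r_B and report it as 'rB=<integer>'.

m = 22748
d = (-5, -15);  v_rel = (-11, -11),  |v_rel|² = 242
v_rel×d = (-11)·(-15) − (-11)·(-5) = 110
since m = R²·242 − 110²:  R² = (12100 + 22748) / 242 = 144
R = √144 = 12  ⇒  r_B = 12 − 8 = 4

rB=4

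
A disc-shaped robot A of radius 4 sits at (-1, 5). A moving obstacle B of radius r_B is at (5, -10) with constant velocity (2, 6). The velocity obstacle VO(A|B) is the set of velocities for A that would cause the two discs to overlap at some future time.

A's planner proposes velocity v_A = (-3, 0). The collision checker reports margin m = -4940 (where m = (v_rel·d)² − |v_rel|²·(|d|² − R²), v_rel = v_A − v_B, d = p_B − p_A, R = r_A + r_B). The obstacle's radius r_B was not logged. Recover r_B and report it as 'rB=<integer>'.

m = -4940
d = (6, -15);  v_rel = (-5, -6),  |v_rel|² = 61
v_rel×d = (-5)·(-15) − (-6)·(6) = 111
since m = R²·61 − 111²:  R² = (12321 + -4940) / 61 = 121
R = √121 = 11  ⇒  r_B = 11 − 4 = 7

rB=7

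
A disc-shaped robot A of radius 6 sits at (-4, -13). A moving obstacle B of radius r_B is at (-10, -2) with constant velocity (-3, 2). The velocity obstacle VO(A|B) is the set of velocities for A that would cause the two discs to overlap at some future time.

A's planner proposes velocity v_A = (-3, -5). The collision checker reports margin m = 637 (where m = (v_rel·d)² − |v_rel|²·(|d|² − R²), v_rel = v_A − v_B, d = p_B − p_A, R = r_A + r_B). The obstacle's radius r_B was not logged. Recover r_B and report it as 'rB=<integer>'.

m = 637
d = (-6, 11);  v_rel = (0, -7),  |v_rel|² = 49
v_rel×d = (0)·(11) − (-7)·(-6) = -42
since m = R²·49 − (-42)²:  R² = (1764 + 637) / 49 = 49
R = √49 = 7  ⇒  r_B = 7 − 6 = 1

rB=1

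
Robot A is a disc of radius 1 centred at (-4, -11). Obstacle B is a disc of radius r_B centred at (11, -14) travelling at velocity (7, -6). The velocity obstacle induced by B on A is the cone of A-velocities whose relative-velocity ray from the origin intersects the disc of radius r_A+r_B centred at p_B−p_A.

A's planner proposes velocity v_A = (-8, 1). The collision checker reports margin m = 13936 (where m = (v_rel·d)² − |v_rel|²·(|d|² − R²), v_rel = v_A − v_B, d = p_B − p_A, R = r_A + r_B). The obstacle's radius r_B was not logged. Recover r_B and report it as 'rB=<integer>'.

m = 13936
d = (15, -3);  v_rel = (-15, 7),  |v_rel|² = 274
v_rel×d = (-15)·(-3) − (7)·(15) = -60
since m = R²·274 − (-60)²:  R² = (3600 + 13936) / 274 = 64
R = √64 = 8  ⇒  r_B = 8 − 1 = 7

rB=7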